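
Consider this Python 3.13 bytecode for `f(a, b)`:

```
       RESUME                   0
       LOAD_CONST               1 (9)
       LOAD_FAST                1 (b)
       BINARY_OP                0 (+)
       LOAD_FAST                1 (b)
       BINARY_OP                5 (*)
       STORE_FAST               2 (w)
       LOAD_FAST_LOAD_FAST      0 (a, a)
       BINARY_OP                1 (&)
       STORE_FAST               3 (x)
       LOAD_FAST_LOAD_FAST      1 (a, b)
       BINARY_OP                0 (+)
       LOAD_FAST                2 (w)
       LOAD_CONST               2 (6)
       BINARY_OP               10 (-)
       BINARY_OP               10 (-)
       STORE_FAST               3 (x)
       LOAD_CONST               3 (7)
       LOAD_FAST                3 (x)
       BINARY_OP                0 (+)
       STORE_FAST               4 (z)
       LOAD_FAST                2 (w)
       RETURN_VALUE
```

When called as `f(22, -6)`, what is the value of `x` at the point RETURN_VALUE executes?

LOAD_CONST → push 9. Stack: [9]
LOAD_FAST b → push -6. Stack: [9, -6]
BINARY_OP + → 9 + -6 = 3. Stack: [3]
LOAD_FAST b → push -6. Stack: [3, -6]
BINARY_OP * → 3 * -6 = -18. Stack: [-18]
STORE_FAST w → w=-18. Stack: []
LOAD_FAST_LOAD_FAST a,a → push 22,22. Stack: [22, 22]
BINARY_OP & → 22 & 22 = 22. Stack: [22]
STORE_FAST x → x=22. Stack: []
LOAD_FAST_LOAD_FAST a,b → push 22,-6. Stack: [22, -6]
BINARY_OP + → 22 + -6 = 16. Stack: [16]
LOAD_FAST w → push -18. Stack: [16, -18]
LOAD_CONST → push 6. Stack: [16, -18, 6]
BINARY_OP - → -18 - 6 = -24. Stack: [16, -24]
BINARY_OP - → 16 - -24 = 40. Stack: [40]
STORE_FAST x → x=40. Stack: []
LOAD_CONST → push 7. Stack: [7]
LOAD_FAST x → push 40. Stack: [7, 40]
BINARY_OP + → 7 + 40 = 47. Stack: [47]
STORE_FAST z → z=47. Stack: []
LOAD_FAST w → push -18. Stack: [-18]
RETURN_VALUE → return -18.

40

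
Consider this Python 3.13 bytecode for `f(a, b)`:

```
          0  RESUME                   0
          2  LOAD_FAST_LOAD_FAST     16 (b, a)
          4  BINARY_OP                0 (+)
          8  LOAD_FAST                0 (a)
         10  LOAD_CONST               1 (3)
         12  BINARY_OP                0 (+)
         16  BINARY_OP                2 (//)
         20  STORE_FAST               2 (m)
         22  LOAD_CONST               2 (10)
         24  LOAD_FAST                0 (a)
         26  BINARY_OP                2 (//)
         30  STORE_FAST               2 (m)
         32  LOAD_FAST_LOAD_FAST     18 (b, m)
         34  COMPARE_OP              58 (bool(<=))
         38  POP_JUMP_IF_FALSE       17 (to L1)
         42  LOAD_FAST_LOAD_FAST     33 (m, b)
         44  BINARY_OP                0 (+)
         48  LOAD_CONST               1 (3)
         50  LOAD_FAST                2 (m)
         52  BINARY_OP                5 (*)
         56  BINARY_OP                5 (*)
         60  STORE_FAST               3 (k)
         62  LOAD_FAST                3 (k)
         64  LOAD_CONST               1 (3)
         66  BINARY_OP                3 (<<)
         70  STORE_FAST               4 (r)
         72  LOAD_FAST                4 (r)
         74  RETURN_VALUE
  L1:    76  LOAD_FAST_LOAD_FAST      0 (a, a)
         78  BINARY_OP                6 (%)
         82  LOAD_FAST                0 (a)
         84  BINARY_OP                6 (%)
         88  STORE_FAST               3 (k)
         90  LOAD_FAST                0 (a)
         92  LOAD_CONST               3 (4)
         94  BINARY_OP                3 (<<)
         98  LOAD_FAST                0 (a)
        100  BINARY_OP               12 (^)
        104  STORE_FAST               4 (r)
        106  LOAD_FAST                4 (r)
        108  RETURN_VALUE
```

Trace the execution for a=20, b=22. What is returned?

LOAD_FAST_LOAD_FAST b,a → push 22,20. Stack: [22, 20]
BINARY_OP + → 22 + 20 = 42. Stack: [42]
LOAD_FAST a → push 20. Stack: [42, 20]
LOAD_CONST → push 3. Stack: [42, 20, 3]
BINARY_OP + → 20 + 3 = 23. Stack: [42, 23]
BINARY_OP // → 42 // 23 = 1. Stack: [1]
STORE_FAST m → m=1. Stack: []
LOAD_CONST → push 10. Stack: [10]
LOAD_FAST a → push 20. Stack: [10, 20]
BINARY_OP // → 10 // 20 = 0. Stack: [0]
STORE_FAST m → m=0. Stack: []
LOAD_FAST_LOAD_FAST b,m → push 22,0. Stack: [22, 0]
COMPARE_OP bool(<=) → 22 vs 0 = False. Stack: [False]
POP_JUMP_IF_FALSE → pop False; jump. Stack: []
LOAD_FAST_LOAD_FAST a,a → push 20,20. Stack: [20, 20]
BINARY_OP % → 20 % 20 = 0. Stack: [0]
LOAD_FAST a → push 20. Stack: [0, 20]
BINARY_OP % → 0 % 20 = 0. Stack: [0]
STORE_FAST k → k=0. Stack: []
LOAD_FAST a → push 20. Stack: [20]
LOAD_CONST → push 4. Stack: [20, 4]
BINARY_OP << → 20 << 4 = 320. Stack: [320]
LOAD_FAST a → push 20. Stack: [320, 20]
BINARY_OP ^ → 320 ^ 20 = 340. Stack: [340]
STORE_FAST r → r=340. Stack: []
LOAD_FAST r → push 340. Stack: [340]
RETURN_VALUE → return 340.

340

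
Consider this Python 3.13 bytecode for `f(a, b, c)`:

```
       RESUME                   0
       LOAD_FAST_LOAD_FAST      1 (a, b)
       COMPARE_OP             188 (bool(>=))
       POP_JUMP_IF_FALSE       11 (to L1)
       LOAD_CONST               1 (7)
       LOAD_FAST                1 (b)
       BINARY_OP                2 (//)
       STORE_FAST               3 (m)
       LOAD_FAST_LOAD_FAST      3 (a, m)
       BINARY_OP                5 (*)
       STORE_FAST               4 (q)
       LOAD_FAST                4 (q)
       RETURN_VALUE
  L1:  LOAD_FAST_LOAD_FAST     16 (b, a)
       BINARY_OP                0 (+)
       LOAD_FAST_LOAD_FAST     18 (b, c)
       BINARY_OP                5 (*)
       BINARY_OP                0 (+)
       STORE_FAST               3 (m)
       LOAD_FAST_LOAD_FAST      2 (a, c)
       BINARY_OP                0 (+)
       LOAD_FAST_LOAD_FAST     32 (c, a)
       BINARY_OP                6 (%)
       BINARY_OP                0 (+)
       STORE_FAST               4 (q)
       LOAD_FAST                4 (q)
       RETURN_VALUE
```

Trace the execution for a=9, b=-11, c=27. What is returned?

LOAD_FAST_LOAD_FAST a,b → push 9,-11. Stack: [9, -11]
COMPARE_OP bool(>=) → 9 vs -11 = True. Stack: [True]
POP_JUMP_IF_FALSE → pop True; no jump. Stack: []
LOAD_CONST → push 7. Stack: [7]
LOAD_FAST b → push -11. Stack: [7, -11]
BINARY_OP // → 7 // -11 = -1. Stack: [-1]
STORE_FAST m → m=-1. Stack: []
LOAD_FAST_LOAD_FAST a,m → push 9,-1. Stack: [9, -1]
BINARY_OP * → 9 * -1 = -9. Stack: [-9]
STORE_FAST q → q=-9. Stack: []
LOAD_FAST q → push -9. Stack: [-9]
RETURN_VALUE → return -9.

-9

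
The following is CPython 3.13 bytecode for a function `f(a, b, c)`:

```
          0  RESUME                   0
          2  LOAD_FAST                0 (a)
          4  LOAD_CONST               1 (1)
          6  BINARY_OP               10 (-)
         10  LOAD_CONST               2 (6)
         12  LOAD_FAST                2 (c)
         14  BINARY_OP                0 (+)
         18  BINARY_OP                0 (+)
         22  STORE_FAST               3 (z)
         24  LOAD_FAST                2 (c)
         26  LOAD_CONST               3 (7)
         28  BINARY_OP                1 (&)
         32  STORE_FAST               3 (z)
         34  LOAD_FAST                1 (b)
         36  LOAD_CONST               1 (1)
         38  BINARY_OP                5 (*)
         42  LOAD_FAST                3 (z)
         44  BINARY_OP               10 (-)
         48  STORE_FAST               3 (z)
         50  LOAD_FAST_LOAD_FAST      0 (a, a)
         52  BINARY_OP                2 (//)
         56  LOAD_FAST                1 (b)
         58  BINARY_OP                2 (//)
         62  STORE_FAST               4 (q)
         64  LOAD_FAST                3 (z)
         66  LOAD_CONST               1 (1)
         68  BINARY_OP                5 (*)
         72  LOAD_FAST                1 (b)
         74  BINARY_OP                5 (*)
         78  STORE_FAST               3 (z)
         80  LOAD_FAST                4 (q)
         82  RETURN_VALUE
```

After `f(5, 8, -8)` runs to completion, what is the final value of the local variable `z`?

LOAD_FAST a → push 5. Stack: [5]
LOAD_CONST → push 1. Stack: [5, 1]
BINARY_OP - → 5 - 1 = 4. Stack: [4]
LOAD_CONST → push 6. Stack: [4, 6]
LOAD_FAST c → push -8. Stack: [4, 6, -8]
BINARY_OP + → 6 + -8 = -2. Stack: [4, -2]
BINARY_OP + → 4 + -2 = 2. Stack: [2]
STORE_FAST z → z=2. Stack: []
LOAD_FAST c → push -8. Stack: [-8]
LOAD_CONST → push 7. Stack: [-8, 7]
BINARY_OP & → -8 & 7 = 0. Stack: [0]
STORE_FAST z → z=0. Stack: []
LOAD_FAST b → push 8. Stack: [8]
LOAD_CONST → push 1. Stack: [8, 1]
BINARY_OP * → 8 * 1 = 8. Stack: [8]
LOAD_FAST z → push 0. Stack: [8, 0]
BINARY_OP - → 8 - 0 = 8. Stack: [8]
STORE_FAST z → z=8. Stack: []
LOAD_FAST_LOAD_FAST a,a → push 5,5. Stack: [5, 5]
BINARY_OP // → 5 // 5 = 1. Stack: [1]
LOAD_FAST b → push 8. Stack: [1, 8]
BINARY_OP // → 1 // 8 = 0. Stack: [0]
STORE_FAST q → q=0. Stack: []
LOAD_FAST z → push 8. Stack: [8]
LOAD_CONST → push 1. Stack: [8, 1]
BINARY_OP * → 8 * 1 = 8. Stack: [8]
LOAD_FAST b → push 8. Stack: [8, 8]
BINARY_OP * → 8 * 8 = 64. Stack: [64]
STORE_FAST z → z=64. Stack: []
LOAD_FAST q → push 0. Stack: [0]
RETURN_VALUE → return 0.

64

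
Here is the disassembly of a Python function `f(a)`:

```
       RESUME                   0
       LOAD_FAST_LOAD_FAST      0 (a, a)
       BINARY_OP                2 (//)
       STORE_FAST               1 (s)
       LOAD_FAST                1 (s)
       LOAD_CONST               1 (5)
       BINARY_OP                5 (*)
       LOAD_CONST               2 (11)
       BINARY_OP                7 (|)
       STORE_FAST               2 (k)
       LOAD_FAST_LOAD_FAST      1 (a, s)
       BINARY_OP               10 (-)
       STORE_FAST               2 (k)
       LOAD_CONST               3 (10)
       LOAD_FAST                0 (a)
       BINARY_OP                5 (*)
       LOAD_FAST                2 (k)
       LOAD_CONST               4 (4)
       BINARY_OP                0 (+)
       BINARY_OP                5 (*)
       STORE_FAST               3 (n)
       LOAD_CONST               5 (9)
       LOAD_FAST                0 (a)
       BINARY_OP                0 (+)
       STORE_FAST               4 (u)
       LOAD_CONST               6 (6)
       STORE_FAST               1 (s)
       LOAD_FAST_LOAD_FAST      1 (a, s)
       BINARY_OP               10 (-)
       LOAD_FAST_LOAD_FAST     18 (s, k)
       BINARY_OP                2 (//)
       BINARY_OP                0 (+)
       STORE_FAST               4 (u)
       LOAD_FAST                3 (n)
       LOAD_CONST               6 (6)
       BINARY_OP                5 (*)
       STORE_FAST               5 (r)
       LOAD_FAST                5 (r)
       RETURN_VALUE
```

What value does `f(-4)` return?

LOAD_FAST_LOAD_FAST a,a → push -4,-4. Stack: [-4, -4]
BINARY_OP // → -4 // -4 = 1. Stack: [1]
STORE_FAST s → s=1. Stack: []
LOAD_FAST s → push 1. Stack: [1]
LOAD_CONST → push 5. Stack: [1, 5]
BINARY_OP * → 1 * 5 = 5. Stack: [5]
LOAD_CONST → push 11. Stack: [5, 11]
BINARY_OP | → 5 | 11 = 15. Stack: [15]
STORE_FAST k → k=15. Stack: []
LOAD_FAST_LOAD_FAST a,s → push -4,1. Stack: [-4, 1]
BINARY_OP - → -4 - 1 = -5. Stack: [-5]
STORE_FAST k → k=-5. Stack: []
LOAD_CONST → push 10. Stack: [10]
LOAD_FAST a → push -4. Stack: [10, -4]
BINARY_OP * → 10 * -4 = -40. Stack: [-40]
LOAD_FAST k → push -5. Stack: [-40, -5]
LOAD_CONST → push 4. Stack: [-40, -5, 4]
BINARY_OP + → -5 + 4 = -1. Stack: [-40, -1]
BINARY_OP * → -40 * -1 = 40. Stack: [40]
STORE_FAST n → n=40. Stack: []
LOAD_CONST → push 9. Stack: [9]
LOAD_FAST a → push -4. Stack: [9, -4]
BINARY_OP + → 9 + -4 = 5. Stack: [5]
STORE_FAST u → u=5. Stack: []
LOAD_CONST → push 6. Stack: [6]
STORE_FAST s → s=6. Stack: []
LOAD_FAST_LOAD_FAST a,s → push -4,6. Stack: [-4, 6]
BINARY_OP - → -4 - 6 = -10. Stack: [-10]
LOAD_FAST_LOAD_FAST s,k → push 6,-5. Stack: [-10, 6, -5]
BINARY_OP // → 6 // -5 = -2. Stack: [-10, -2]
BINARY_OP + → -10 + -2 = -12. Stack: [-12]
STORE_FAST u → u=-12. Stack: []
LOAD_FAST n → push 40. Stack: [40]
LOAD_CONST → push 6. Stack: [40, 6]
BINARY_OP * → 40 * 6 = 240. Stack: [240]
STORE_FAST r → r=240. Stack: []
LOAD_FAST r → push 240. Stack: [240]
RETURN_VALUE → return 240.

240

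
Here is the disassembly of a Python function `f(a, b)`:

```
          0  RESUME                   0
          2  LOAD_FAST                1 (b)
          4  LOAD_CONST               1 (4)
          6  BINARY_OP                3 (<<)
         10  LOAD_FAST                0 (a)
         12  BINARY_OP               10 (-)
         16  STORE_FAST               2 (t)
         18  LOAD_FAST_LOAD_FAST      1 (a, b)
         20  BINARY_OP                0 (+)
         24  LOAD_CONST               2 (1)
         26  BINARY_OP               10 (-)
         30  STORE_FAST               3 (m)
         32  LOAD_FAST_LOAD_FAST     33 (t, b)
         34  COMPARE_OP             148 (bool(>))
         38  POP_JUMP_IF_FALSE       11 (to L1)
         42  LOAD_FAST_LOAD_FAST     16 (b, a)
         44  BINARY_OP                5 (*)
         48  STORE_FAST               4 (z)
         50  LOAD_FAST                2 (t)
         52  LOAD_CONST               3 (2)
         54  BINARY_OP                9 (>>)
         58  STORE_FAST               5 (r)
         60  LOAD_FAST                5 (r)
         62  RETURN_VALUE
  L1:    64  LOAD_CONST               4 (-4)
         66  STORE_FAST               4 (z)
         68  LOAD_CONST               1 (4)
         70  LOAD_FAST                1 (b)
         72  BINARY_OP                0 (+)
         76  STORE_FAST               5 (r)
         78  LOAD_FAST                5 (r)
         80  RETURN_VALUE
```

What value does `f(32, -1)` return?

LOAD_FAST b → push -1. Stack: [-1]
LOAD_CONST → push 4. Stack: [-1, 4]
BINARY_OP << → -1 << 4 = -16. Stack: [-16]
LOAD_FAST a → push 32. Stack: [-16, 32]
BINARY_OP - → -16 - 32 = -48. Stack: [-48]
STORE_FAST t → t=-48. Stack: []
LOAD_FAST_LOAD_FAST a,b → push 32,-1. Stack: [32, -1]
BINARY_OP + → 32 + -1 = 31. Stack: [31]
LOAD_CONST → push 1. Stack: [31, 1]
BINARY_OP - → 31 - 1 = 30. Stack: [30]
STORE_FAST m → m=30. Stack: []
LOAD_FAST_LOAD_FAST t,b → push -48,-1. Stack: [-48, -1]
COMPARE_OP bool(>) → -48 vs -1 = False. Stack: [False]
POP_JUMP_IF_FALSE → pop False; jump. Stack: []
LOAD_CONST → push -4. Stack: [-4]
STORE_FAST z → z=-4. Stack: []
LOAD_CONST → push 4. Stack: [4]
LOAD_FAST b → push -1. Stack: [4, -1]
BINARY_OP + → 4 + -1 = 3. Stack: [3]
STORE_FAST r → r=3. Stack: []
LOAD_FAST r → push 3. Stack: [3]
RETURN_VALUE → return 3.

3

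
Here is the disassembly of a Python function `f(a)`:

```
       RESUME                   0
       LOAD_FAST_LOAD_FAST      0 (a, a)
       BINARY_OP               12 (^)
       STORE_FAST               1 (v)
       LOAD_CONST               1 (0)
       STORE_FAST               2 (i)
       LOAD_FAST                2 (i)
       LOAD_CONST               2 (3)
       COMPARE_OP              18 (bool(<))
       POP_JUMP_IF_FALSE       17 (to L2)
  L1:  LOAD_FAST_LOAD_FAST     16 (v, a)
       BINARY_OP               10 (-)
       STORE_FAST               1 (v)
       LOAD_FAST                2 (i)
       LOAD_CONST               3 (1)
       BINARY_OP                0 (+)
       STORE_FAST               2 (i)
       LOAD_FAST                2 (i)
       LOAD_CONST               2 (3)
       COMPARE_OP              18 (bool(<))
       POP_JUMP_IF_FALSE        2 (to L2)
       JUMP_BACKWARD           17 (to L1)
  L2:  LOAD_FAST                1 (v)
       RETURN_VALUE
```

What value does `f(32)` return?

LOAD_FAST_LOAD_FAST a,a → push 32,32. Stack: [32, 32]
BINARY_OP ^ → 32 ^ 32 = 0. Stack: [0]
STORE_FAST v → v=0. Stack: []
LOAD_CONST → push 0. Stack: [0]
STORE_FAST i → i=0. Stack: []
LOAD_FAST i → push 0. Stack: [0]
LOAD_CONST → push 3. Stack: [0, 3]
COMPARE_OP bool(<) → 0 vs 3 = True. Stack: [True]
POP_JUMP_IF_FALSE → pop True; no jump. Stack: []
LOAD_FAST_LOAD_FAST v,a → push 0,32. Stack: [0, 32]
BINARY_OP - → 0 - 32 = -32. Stack: [-32]
STORE_FAST v → v=-32. Stack: []
LOAD_FAST i → push 0. Stack: [0]
LOAD_CONST → push 1. Stack: [0, 1]
BINARY_OP + → 0 + 1 = 1. Stack: [1]
STORE_FAST i → i=1. Stack: []
LOAD_FAST i → push 1. Stack: [1]
LOAD_CONST → push 3. Stack: [1, 3]
COMPARE_OP bool(<) → 1 vs 3 = True. Stack: [True]
POP_JUMP_IF_FALSE → pop True; no jump. Stack: []
LOAD_FAST_LOAD_FAST v,a → push -32,32. Stack: [-32, 32]
BINARY_OP - → -32 - 32 = -64. Stack: [-64]
STORE_FAST v → v=-64. Stack: []
LOAD_FAST i → push 1. Stack: [1]
LOAD_CONST → push 1. Stack: [1, 1]
BINARY_OP + → 1 + 1 = 2. Stack: [2]
STORE_FAST i → i=2. Stack: []
LOAD_FAST i → push 2. Stack: [2]
LOAD_CONST → push 3. Stack: [2, 3]
COMPARE_OP bool(<) → 2 vs 3 = True. Stack: [True]
POP_JUMP_IF_FALSE → pop True; no jump. Stack: []
LOAD_FAST_LOAD_FAST v,a → push -64,32. Stack: [-64, 32]
BINARY_OP - → -64 - 32 = -96. Stack: [-96]
STORE_FAST v → v=-96. Stack: []
LOAD_FAST i → push 2. Stack: [2]
LOAD_CONST → push 1. Stack: [2, 1]
BINARY_OP + → 2 + 1 = 3. Stack: [3]
STORE_FAST i → i=3. Stack: []
LOAD_FAST i → push 3. Stack: [3]
LOAD_CONST → push 3. Stack: [3, 3]
COMPARE_OP bool(<) → 3 vs 3 = False. Stack: [False]
POP_JUMP_IF_FALSE → pop False; jump. Stack: []
LOAD_FAST v → push -96. Stack: [-96]
RETURN_VALUE → return -96.

-96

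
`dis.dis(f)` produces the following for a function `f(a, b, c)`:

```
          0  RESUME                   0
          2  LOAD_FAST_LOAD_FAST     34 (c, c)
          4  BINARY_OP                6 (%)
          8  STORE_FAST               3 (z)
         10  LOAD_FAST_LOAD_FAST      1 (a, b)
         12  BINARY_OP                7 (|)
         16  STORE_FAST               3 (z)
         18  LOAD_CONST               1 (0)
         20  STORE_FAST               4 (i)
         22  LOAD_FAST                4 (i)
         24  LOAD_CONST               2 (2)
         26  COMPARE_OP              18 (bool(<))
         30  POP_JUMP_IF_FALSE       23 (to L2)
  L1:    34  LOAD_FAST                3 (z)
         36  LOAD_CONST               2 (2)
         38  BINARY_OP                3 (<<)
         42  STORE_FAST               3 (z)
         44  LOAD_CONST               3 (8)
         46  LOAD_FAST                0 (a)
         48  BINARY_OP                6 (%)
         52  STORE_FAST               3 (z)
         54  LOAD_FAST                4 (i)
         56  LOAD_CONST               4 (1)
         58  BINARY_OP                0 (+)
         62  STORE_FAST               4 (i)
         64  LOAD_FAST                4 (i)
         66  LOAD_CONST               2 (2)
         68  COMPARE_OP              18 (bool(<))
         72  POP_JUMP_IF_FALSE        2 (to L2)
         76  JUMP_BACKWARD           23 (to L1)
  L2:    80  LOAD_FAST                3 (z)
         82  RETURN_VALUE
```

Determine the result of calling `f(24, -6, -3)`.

LOAD_FAST_LOAD_FAST c,c → push -3,-3. Stack: [-3, -3]
BINARY_OP % → -3 % -3 = 0. Stack: [0]
STORE_FAST z → z=0. Stack: []
LOAD_FAST_LOAD_FAST a,b → push 24,-6. Stack: [24, -6]
BINARY_OP | → 24 | -6 = -6. Stack: [-6]
STORE_FAST z → z=-6. Stack: []
LOAD_CONST → push 0. Stack: [0]
STORE_FAST i → i=0. Stack: []
LOAD_FAST i → push 0. Stack: [0]
LOAD_CONST → push 2. Stack: [0, 2]
COMPARE_OP bool(<) → 0 vs 2 = True. Stack: [True]
POP_JUMP_IF_FALSE → pop True; no jump. Stack: []
LOAD_FAST z → push -6. Stack: [-6]
LOAD_CONST → push 2. Stack: [-6, 2]
BINARY_OP << → -6 << 2 = -24. Stack: [-24]
STORE_FAST z → z=-24. Stack: []
LOAD_CONST → push 8. Stack: [8]
LOAD_FAST a → push 24. Stack: [8, 24]
BINARY_OP % → 8 % 24 = 8. Stack: [8]
STORE_FAST z → z=8. Stack: []
LOAD_FAST i → push 0. Stack: [0]
LOAD_CONST → push 1. Stack: [0, 1]
BINARY_OP + → 0 + 1 = 1. Stack: [1]
STORE_FAST i → i=1. Stack: []
LOAD_FAST i → push 1. Stack: [1]
LOAD_CONST → push 2. Stack: [1, 2]
COMPARE_OP bool(<) → 1 vs 2 = True. Stack: [True]
POP_JUMP_IF_FALSE → pop True; no jump. Stack: []
LOAD_FAST z → push 8. Stack: [8]
LOAD_CONST → push 2. Stack: [8, 2]
BINARY_OP << → 8 << 2 = 32. Stack: [32]
STORE_FAST z → z=32. Stack: []
LOAD_CONST → push 8. Stack: [8]
LOAD_FAST a → push 24. Stack: [8, 24]
BINARY_OP % → 8 % 24 = 8. Stack: [8]
STORE_FAST z → z=8. Stack: []
LOAD_FAST i → push 1. Stack: [1]
LOAD_CONST → push 1. Stack: [1, 1]
BINARY_OP + → 1 + 1 = 2. Stack: [2]
STORE_FAST i → i=2. Stack: []
LOAD_FAST i → push 2. Stack: [2]
LOAD_CONST → push 2. Stack: [2, 2]
COMPARE_OP bool(<) → 2 vs 2 = False. Stack: [False]
POP_JUMP_IF_FALSE → pop False; jump. Stack: []
LOAD_FAST z → push 8. Stack: [8]
RETURN_VALUE → return 8.

8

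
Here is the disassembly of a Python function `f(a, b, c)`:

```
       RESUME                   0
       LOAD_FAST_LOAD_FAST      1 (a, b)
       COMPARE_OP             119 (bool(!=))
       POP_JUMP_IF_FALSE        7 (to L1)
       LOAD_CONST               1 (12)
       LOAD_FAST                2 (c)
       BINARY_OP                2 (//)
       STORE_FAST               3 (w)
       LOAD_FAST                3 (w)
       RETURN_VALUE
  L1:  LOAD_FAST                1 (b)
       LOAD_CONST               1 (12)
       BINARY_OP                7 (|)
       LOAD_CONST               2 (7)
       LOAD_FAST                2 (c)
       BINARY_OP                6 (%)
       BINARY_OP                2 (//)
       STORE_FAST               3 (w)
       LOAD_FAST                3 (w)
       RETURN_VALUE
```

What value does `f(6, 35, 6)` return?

LOAD_FAST_LOAD_FAST a,b → push 6,35. Stack: [6, 35]
COMPARE_OP bool(!=) → 6 vs 35 = True. Stack: [True]
POP_JUMP_IF_FALSE → pop True; no jump. Stack: []
LOAD_CONST → push 12. Stack: [12]
LOAD_FAST c → push 6. Stack: [12, 6]
BINARY_OP // → 12 // 6 = 2. Stack: [2]
STORE_FAST w → w=2. Stack: []
LOAD_FAST w → push 2. Stack: [2]
RETURN_VALUE → return 2.

2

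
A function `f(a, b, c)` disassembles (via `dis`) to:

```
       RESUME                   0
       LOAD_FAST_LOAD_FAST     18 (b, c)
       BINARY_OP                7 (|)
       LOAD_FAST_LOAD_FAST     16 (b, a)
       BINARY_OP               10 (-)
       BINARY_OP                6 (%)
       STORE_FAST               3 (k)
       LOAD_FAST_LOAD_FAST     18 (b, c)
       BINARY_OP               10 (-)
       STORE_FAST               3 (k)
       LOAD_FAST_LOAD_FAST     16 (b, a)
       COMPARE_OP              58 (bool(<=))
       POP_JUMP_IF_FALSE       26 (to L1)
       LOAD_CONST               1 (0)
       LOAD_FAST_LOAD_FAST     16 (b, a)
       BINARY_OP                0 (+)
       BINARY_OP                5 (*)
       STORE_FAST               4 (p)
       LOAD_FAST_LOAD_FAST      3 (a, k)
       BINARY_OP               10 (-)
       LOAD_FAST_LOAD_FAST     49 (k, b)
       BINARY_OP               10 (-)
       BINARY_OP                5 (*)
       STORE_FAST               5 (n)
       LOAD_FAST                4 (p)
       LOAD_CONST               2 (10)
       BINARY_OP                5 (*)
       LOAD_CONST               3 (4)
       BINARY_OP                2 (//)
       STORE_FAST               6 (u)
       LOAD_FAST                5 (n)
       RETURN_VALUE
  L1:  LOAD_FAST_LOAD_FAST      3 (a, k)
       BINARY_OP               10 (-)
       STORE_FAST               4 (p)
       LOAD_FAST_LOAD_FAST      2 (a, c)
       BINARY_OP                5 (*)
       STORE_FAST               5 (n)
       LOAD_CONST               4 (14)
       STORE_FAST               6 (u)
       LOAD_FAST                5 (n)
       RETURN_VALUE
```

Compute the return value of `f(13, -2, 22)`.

LOAD_FAST_LOAD_FAST b,c → push -2,22. Stack: [-2, 22]
BINARY_OP | → -2 | 22 = -2. Stack: [-2]
LOAD_FAST_LOAD_FAST b,a → push -2,13. Stack: [-2, -2, 13]
BINARY_OP - → -2 - 13 = -15. Stack: [-2, -15]
BINARY_OP % → -2 % -15 = -2. Stack: [-2]
STORE_FAST k → k=-2. Stack: []
LOAD_FAST_LOAD_FAST b,c → push -2,22. Stack: [-2, 22]
BINARY_OP - → -2 - 22 = -24. Stack: [-24]
STORE_FAST k → k=-24. Stack: []
LOAD_FAST_LOAD_FAST b,a → push -2,13. Stack: [-2, 13]
COMPARE_OP bool(<=) → -2 vs 13 = True. Stack: [True]
POP_JUMP_IF_FALSE → pop True; no jump. Stack: []
LOAD_CONST → push 0. Stack: [0]
LOAD_FAST_LOAD_FAST b,a → push -2,13. Stack: [0, -2, 13]
BINARY_OP + → -2 + 13 = 11. Stack: [0, 11]
BINARY_OP * → 0 * 11 = 0. Stack: [0]
STORE_FAST p → p=0. Stack: []
LOAD_FAST_LOAD_FAST a,k → push 13,-24. Stack: [13, -24]
BINARY_OP - → 13 - -24 = 37. Stack: [37]
LOAD_FAST_LOAD_FAST k,b → push -24,-2. Stack: [37, -24, -2]
BINARY_OP - → -24 - -2 = -22. Stack: [37, -22]
BINARY_OP * → 37 * -22 = -814. Stack: [-814]
STORE_FAST n → n=-814. Stack: []
LOAD_FAST p → push 0. Stack: [0]
LOAD_CONST → push 10. Stack: [0, 10]
BINARY_OP * → 0 * 10 = 0. Stack: [0]
LOAD_CONST → push 4. Stack: [0, 4]
BINARY_OP // → 0 // 4 = 0. Stack: [0]
STORE_FAST u → u=0. Stack: []
LOAD_FAST n → push -814. Stack: [-814]
RETURN_VALUE → return -814.

-814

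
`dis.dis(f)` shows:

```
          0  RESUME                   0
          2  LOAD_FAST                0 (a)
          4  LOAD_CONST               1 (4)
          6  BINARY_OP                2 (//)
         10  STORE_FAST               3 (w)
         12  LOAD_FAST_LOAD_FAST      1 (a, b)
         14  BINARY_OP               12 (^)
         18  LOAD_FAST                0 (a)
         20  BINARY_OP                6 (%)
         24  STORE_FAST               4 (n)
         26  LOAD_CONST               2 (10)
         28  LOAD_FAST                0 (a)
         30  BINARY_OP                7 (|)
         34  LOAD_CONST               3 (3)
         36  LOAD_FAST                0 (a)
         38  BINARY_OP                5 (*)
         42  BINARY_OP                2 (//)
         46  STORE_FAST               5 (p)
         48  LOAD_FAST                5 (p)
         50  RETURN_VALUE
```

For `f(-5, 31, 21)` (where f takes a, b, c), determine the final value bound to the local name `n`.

-3

LOAD_FAST a → push -5. Stack: [-5]
LOAD_CONST → push 4. Stack: [-5, 4]
BINARY_OP // → -5 // 4 = -2. Stack: [-2]
STORE_FAST w → w=-2. Stack: []
LOAD_FAST_LOAD_FAST a,b → push -5,31. Stack: [-5, 31]
BINARY_OP ^ → -5 ^ 31 = -28. Stack: [-28]
LOAD_FAST a → push -5. Stack: [-28, -5]
BINARY_OP % → -28 % -5 = -3. Stack: [-3]
STORE_FAST n → n=-3. Stack: []
LOAD_CONST → push 10. Stack: [10]
LOAD_FAST a → push -5. Stack: [10, -5]
BINARY_OP | → 10 | -5 = -5. Stack: [-5]
LOAD_CONST → push 3. Stack: [-5, 3]
LOAD_FAST a → push -5. Stack: [-5, 3, -5]
BINARY_OP * → 3 * -5 = -15. Stack: [-5, -15]
BINARY_OP // → -5 // -15 = 0. Stack: [0]
STORE_FAST p → p=0. Stack: []
LOAD_FAST p → push 0. Stack: [0]
RETURN_VALUE → return 0.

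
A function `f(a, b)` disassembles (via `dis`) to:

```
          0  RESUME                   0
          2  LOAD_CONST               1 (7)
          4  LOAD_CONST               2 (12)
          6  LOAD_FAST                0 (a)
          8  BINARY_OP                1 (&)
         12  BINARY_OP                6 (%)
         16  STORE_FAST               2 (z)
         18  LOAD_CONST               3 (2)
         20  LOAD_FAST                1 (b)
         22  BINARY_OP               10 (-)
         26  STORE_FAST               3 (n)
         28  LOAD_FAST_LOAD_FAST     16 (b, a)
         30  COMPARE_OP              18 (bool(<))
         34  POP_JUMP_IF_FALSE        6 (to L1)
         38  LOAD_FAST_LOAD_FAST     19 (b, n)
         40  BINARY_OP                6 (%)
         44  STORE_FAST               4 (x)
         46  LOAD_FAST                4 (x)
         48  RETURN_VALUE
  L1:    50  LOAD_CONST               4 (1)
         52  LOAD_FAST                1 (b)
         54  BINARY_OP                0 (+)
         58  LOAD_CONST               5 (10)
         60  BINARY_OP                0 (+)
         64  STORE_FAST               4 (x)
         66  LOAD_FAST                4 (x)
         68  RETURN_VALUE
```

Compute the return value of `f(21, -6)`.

2

LOAD_CONST → push 7. Stack: [7]
LOAD_CONST → push 12. Stack: [7, 12]
LOAD_FAST a → push 21. Stack: [7, 12, 21]
BINARY_OP & → 12 & 21 = 4. Stack: [7, 4]
BINARY_OP % → 7 % 4 = 3. Stack: [3]
STORE_FAST z → z=3. Stack: []
LOAD_CONST → push 2. Stack: [2]
LOAD_FAST b → push -6. Stack: [2, -6]
BINARY_OP - → 2 - -6 = 8. Stack: [8]
STORE_FAST n → n=8. Stack: []
LOAD_FAST_LOAD_FAST b,a → push -6,21. Stack: [-6, 21]
COMPARE_OP bool(<) → -6 vs 21 = True. Stack: [True]
POP_JUMP_IF_FALSE → pop True; no jump. Stack: []
LOAD_FAST_LOAD_FAST b,n → push -6,8. Stack: [-6, 8]
BINARY_OP % → -6 % 8 = 2. Stack: [2]
STORE_FAST x → x=2. Stack: []
LOAD_FAST x → push 2. Stack: [2]
RETURN_VALUE → return 2.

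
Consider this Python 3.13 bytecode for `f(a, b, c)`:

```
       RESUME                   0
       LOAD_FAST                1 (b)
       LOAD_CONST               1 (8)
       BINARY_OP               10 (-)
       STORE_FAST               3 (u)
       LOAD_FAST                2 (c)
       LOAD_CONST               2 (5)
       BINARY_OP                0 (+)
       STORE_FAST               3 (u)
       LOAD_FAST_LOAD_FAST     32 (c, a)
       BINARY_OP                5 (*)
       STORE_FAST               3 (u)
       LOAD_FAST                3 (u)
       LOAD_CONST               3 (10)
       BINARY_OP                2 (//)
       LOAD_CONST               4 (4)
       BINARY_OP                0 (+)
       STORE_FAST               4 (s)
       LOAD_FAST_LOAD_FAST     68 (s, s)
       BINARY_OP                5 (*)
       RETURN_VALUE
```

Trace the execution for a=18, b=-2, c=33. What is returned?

3969

LOAD_FAST b → push -2. Stack: [-2]
LOAD_CONST → push 8. Stack: [-2, 8]
BINARY_OP - → -2 - 8 = -10. Stack: [-10]
STORE_FAST u → u=-10. Stack: []
LOAD_FAST c → push 33. Stack: [33]
LOAD_CONST → push 5. Stack: [33, 5]
BINARY_OP + → 33 + 5 = 38. Stack: [38]
STORE_FAST u → u=38. Stack: []
LOAD_FAST_LOAD_FAST c,a → push 33,18. Stack: [33, 18]
BINARY_OP * → 33 * 18 = 594. Stack: [594]
STORE_FAST u → u=594. Stack: []
LOAD_FAST u → push 594. Stack: [594]
LOAD_CONST → push 10. Stack: [594, 10]
BINARY_OP // → 594 // 10 = 59. Stack: [59]
LOAD_CONST → push 4. Stack: [59, 4]
BINARY_OP + → 59 + 4 = 63. Stack: [63]
STORE_FAST s → s=63. Stack: []
LOAD_FAST_LOAD_FAST s,s → push 63,63. Stack: [63, 63]
BINARY_OP * → 63 * 63 = 3969. Stack: [3969]
RETURN_VALUE → return 3969.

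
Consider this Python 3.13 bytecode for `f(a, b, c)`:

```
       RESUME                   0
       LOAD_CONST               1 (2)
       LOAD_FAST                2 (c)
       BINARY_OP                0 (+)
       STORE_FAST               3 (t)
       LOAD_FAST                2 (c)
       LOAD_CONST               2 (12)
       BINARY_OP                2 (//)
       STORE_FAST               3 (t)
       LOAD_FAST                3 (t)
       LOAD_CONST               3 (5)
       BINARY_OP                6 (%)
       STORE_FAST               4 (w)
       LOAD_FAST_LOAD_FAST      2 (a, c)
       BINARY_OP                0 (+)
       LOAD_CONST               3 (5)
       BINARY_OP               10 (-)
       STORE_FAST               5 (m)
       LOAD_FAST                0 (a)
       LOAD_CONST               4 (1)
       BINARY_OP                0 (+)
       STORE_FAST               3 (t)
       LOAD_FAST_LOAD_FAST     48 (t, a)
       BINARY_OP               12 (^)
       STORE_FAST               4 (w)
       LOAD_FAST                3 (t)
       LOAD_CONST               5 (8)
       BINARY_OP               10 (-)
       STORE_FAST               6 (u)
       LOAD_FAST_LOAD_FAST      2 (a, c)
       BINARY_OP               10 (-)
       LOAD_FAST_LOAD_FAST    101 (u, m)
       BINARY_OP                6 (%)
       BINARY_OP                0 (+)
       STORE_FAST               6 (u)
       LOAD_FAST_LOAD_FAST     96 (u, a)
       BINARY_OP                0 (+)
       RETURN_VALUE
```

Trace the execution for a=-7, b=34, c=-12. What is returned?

LOAD_CONST → push 2. Stack: [2]
LOAD_FAST c → push -12. Stack: [2, -12]
BINARY_OP + → 2 + -12 = -10. Stack: [-10]
STORE_FAST t → t=-10. Stack: []
LOAD_FAST c → push -12. Stack: [-12]
LOAD_CONST → push 12. Stack: [-12, 12]
BINARY_OP // → -12 // 12 = -1. Stack: [-1]
STORE_FAST t → t=-1. Stack: []
LOAD_FAST t → push -1. Stack: [-1]
LOAD_CONST → push 5. Stack: [-1, 5]
BINARY_OP % → -1 % 5 = 4. Stack: [4]
STORE_FAST w → w=4. Stack: []
LOAD_FAST_LOAD_FAST a,c → push -7,-12. Stack: [-7, -12]
BINARY_OP + → -7 + -12 = -19. Stack: [-19]
LOAD_CONST → push 5. Stack: [-19, 5]
BINARY_OP - → -19 - 5 = -24. Stack: [-24]
STORE_FAST m → m=-24. Stack: []
LOAD_FAST a → push -7. Stack: [-7]
LOAD_CONST → push 1. Stack: [-7, 1]
BINARY_OP + → -7 + 1 = -6. Stack: [-6]
STORE_FAST t → t=-6. Stack: []
LOAD_FAST_LOAD_FAST t,a → push -6,-7. Stack: [-6, -7]
BINARY_OP ^ → -6 ^ -7 = 3. Stack: [3]
STORE_FAST w → w=3. Stack: []
LOAD_FAST t → push -6. Stack: [-6]
LOAD_CONST → push 8. Stack: [-6, 8]
BINARY_OP - → -6 - 8 = -14. Stack: [-14]
STORE_FAST u → u=-14. Stack: []
LOAD_FAST_LOAD_FAST a,c → push -7,-12. Stack: [-7, -12]
BINARY_OP - → -7 - -12 = 5. Stack: [5]
LOAD_FAST_LOAD_FAST u,m → push -14,-24. Stack: [5, -14, -24]
BINARY_OP % → -14 % -24 = -14. Stack: [5, -14]
BINARY_OP + → 5 + -14 = -9. Stack: [-9]
STORE_FAST u → u=-9. Stack: []
LOAD_FAST_LOAD_FAST u,a → push -9,-7. Stack: [-9, -7]
BINARY_OP + → -9 + -7 = -16. Stack: [-16]
RETURN_VALUE → return -16.

-16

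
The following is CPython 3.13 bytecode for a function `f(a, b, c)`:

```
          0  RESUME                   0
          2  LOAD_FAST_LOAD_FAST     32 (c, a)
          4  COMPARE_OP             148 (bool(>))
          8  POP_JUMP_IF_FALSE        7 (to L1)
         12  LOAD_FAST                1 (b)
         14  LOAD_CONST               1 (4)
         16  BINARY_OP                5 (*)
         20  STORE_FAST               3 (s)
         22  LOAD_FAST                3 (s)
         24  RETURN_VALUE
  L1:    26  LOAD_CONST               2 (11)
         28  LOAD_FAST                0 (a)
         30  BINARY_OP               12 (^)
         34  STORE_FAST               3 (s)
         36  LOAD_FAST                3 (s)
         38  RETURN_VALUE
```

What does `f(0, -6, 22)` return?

LOAD_FAST_LOAD_FAST c,a → push 22,0. Stack: [22, 0]
COMPARE_OP bool(>) → 22 vs 0 = True. Stack: [True]
POP_JUMP_IF_FALSE → pop True; no jump. Stack: []
LOAD_FAST b → push -6. Stack: [-6]
LOAD_CONST → push 4. Stack: [-6, 4]
BINARY_OP * → -6 * 4 = -24. Stack: [-24]
STORE_FAST s → s=-24. Stack: []
LOAD_FAST s → push -24. Stack: [-24]
RETURN_VALUE → return -24.

-24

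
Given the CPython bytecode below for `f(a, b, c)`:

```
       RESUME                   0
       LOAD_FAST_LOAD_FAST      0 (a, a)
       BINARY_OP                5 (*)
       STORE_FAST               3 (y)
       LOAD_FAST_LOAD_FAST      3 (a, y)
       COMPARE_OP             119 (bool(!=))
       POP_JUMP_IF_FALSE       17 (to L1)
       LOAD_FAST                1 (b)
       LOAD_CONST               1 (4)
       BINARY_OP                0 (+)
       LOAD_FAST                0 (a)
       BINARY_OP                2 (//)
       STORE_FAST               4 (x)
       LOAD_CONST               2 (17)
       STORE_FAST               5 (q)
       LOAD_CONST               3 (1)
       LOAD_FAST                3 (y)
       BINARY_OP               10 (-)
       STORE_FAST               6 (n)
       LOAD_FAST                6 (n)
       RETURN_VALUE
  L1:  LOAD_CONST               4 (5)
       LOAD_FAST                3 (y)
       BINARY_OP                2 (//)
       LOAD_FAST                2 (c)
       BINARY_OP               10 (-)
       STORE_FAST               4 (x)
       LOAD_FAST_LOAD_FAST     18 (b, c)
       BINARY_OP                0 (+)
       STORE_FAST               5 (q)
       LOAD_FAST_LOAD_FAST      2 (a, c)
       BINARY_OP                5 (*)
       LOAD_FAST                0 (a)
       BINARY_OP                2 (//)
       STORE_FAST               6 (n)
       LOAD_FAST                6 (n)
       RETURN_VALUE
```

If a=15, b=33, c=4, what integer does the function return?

-224

LOAD_FAST_LOAD_FAST a,a → push 15,15. Stack: [15, 15]
BINARY_OP * → 15 * 15 = 225. Stack: [225]
STORE_FAST y → y=225. Stack: []
LOAD_FAST_LOAD_FAST a,y → push 15,225. Stack: [15, 225]
COMPARE_OP bool(!=) → 15 vs 225 = True. Stack: [True]
POP_JUMP_IF_FALSE → pop True; no jump. Stack: []
LOAD_FAST b → push 33. Stack: [33]
LOAD_CONST → push 4. Stack: [33, 4]
BINARY_OP + → 33 + 4 = 37. Stack: [37]
LOAD_FAST a → push 15. Stack: [37, 15]
BINARY_OP // → 37 // 15 = 2. Stack: [2]
STORE_FAST x → x=2. Stack: []
LOAD_CONST → push 17. Stack: [17]
STORE_FAST q → q=17. Stack: []
LOAD_CONST → push 1. Stack: [1]
LOAD_FAST y → push 225. Stack: [1, 225]
BINARY_OP - → 1 - 225 = -224. Stack: [-224]
STORE_FAST n → n=-224. Stack: []
LOAD_FAST n → push -224. Stack: [-224]
RETURN_VALUE → return -224.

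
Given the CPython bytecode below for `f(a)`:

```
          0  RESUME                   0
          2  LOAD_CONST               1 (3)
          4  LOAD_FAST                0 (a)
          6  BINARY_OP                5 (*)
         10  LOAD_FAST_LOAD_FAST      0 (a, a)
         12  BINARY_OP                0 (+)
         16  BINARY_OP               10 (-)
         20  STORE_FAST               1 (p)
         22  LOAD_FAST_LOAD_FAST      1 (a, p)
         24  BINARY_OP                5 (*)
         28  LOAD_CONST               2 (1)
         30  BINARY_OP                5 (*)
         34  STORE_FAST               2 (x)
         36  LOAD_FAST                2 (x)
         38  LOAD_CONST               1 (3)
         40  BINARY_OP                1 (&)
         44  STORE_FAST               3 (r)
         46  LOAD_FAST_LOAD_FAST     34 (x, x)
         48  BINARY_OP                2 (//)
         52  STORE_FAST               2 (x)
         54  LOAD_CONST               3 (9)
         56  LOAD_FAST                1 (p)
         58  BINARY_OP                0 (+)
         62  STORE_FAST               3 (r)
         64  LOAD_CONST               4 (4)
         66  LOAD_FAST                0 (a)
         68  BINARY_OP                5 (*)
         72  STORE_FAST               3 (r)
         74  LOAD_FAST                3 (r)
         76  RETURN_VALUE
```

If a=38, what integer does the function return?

LOAD_CONST → push 3. Stack: [3]
LOAD_FAST a → push 38. Stack: [3, 38]
BINARY_OP * → 3 * 38 = 114. Stack: [114]
LOAD_FAST_LOAD_FAST a,a → push 38,38. Stack: [114, 38, 38]
BINARY_OP + → 38 + 38 = 76. Stack: [114, 76]
BINARY_OP - → 114 - 76 = 38. Stack: [38]
STORE_FAST p → p=38. Stack: []
LOAD_FAST_LOAD_FAST a,p → push 38,38. Stack: [38, 38]
BINARY_OP * → 38 * 38 = 1444. Stack: [1444]
LOAD_CONST → push 1. Stack: [1444, 1]
BINARY_OP * → 1444 * 1 = 1444. Stack: [1444]
STORE_FAST x → x=1444. Stack: []
LOAD_FAST x → push 1444. Stack: [1444]
LOAD_CONST → push 3. Stack: [1444, 3]
BINARY_OP & → 1444 & 3 = 0. Stack: [0]
STORE_FAST r → r=0. Stack: []
LOAD_FAST_LOAD_FAST x,x → push 1444,1444. Stack: [1444, 1444]
BINARY_OP // → 1444 // 1444 = 1. Stack: [1]
STORE_FAST x → x=1. Stack: []
LOAD_CONST → push 9. Stack: [9]
LOAD_FAST p → push 38. Stack: [9, 38]
BINARY_OP + → 9 + 38 = 47. Stack: [47]
STORE_FAST r → r=47. Stack: []
LOAD_CONST → push 4. Stack: [4]
LOAD_FAST a → push 38. Stack: [4, 38]
BINARY_OP * → 4 * 38 = 152. Stack: [152]
STORE_FAST r → r=152. Stack: []
LOAD_FAST r → push 152. Stack: [152]
RETURN_VALUE → return 152.

152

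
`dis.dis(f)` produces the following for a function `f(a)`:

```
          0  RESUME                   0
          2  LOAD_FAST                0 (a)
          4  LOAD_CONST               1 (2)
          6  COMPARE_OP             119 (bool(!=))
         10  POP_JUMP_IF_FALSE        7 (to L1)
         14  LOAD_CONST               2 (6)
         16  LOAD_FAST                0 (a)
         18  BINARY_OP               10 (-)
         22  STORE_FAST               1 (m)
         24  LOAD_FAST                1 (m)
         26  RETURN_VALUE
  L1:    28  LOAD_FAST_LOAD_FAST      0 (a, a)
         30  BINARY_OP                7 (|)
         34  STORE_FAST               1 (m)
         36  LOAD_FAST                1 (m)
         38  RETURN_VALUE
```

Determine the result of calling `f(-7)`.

LOAD_FAST a → push -7. Stack: [-7]
LOAD_CONST → push 2. Stack: [-7, 2]
COMPARE_OP bool(!=) → -7 vs 2 = True. Stack: [True]
POP_JUMP_IF_FALSE → pop True; no jump. Stack: []
LOAD_CONST → push 6. Stack: [6]
LOAD_FAST a → push -7. Stack: [6, -7]
BINARY_OP - → 6 - -7 = 13. Stack: [13]
STORE_FAST m → m=13. Stack: []
LOAD_FAST m → push 13. Stack: [13]
RETURN_VALUE → return 13.

13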